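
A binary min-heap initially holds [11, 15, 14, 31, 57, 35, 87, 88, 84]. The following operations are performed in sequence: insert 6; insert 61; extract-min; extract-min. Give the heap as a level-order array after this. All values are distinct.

insert 6:
  append 6 at index 9 → [11, 15, 14, 31, 57, 35, 87, 88, 84, 6]
  6 < parent 57 at index 4, swap → [11, 15, 14, 31, 6, 35, 87, 88, 84, 57]
  6 < parent 15 at index 1, swap → [11, 6, 14, 31, 15, 35, 87, 88, 84, 57]
  6 < parent 11 at index 0, swap → [6, 11, 14, 31, 15, 35, 87, 88, 84, 57]
insert 61:
  append 61 at index 10 → [6, 11, 14, 31, 15, 35, 87, 88, 84, 57, 61] (no swap needed)
extract-min → returns 6:
  remove root 6; move last element 61 to root → [61, 11, 14, 31, 15, 35, 87, 88, 84, 57]
  61 vs smaller child 11 at index 1, swap → [11, 61, 14, 31, 15, 35, 87, 88, 84, 57]
  61 vs smaller child 15 at index 4, swap → [11, 15, 14, 31, 61, 35, 87, 88, 84, 57]
  61 vs only child 57 at index 9, swap → [11, 15, 14, 31, 57, 35, 87, 88, 84, 61]
extract-min → returns 11:
  remove root 11; move last element 61 to root → [61, 15, 14, 31, 57, 35, 87, 88, 84]
  61 vs smaller child 14 at index 2, swap → [14, 15, 61, 31, 57, 35, 87, 88, 84]
  61 vs smaller child 35 at index 5, swap → [14, 15, 35, 31, 57, 61, 87, 88, 84]

[14, 15, 35, 31, 57, 61, 87, 88, 84]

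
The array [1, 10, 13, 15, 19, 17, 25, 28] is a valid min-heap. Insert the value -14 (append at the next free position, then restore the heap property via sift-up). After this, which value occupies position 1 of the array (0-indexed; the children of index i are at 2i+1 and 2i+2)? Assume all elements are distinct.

append -14 at index 8 → [1, 10, 13, 15, 19, 17, 25, 28, -14]
-14 < parent 15 at index 3, swap → [1, 10, 13, -14, 19, 17, 25, 28, 15]
-14 < parent 10 at index 1, swap → [1, -14, 13, 10, 19, 17, 25, 28, 15]
-14 < parent 1 at index 0, swap → [-14, 1, 13, 10, 19, 17, 25, 28, 15]
resulting array: [-14, 1, 13, 10, 19, 17, 25, 28, 15]

1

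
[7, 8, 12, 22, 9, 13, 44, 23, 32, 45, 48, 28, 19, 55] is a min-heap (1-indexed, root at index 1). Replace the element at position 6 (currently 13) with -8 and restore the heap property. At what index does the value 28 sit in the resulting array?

12

set index 6 from 13 to -8 → [7, 8, 12, 22, 9, -8, 44, 23, 32, 45, 48, 28, 19, 55]
-8 < parent 12 at index 3, swap → [7, 8, -8, 22, 9, 12, 44, 23, 32, 45, 48, 28, 19, 55]
-8 < parent 7 at index 1, swap → [-8, 8, 7, 22, 9, 12, 44, 23, 32, 45, 48, 28, 19, 55]
resulting array: [-8, 8, 7, 22, 9, 12, 44, 23, 32, 45, 48, 28, 19, 55]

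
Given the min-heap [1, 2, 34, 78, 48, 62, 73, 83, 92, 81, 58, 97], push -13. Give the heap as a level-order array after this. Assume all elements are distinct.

[-13, 2, 1, 78, 48, 34, 73, 83, 92, 81, 58, 97, 62]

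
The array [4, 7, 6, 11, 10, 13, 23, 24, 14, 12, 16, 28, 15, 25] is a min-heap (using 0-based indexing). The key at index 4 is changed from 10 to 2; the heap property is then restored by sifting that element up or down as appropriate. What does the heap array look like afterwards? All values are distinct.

[2, 4, 6, 11, 7, 13, 23, 24, 14, 12, 16, 28, 15, 25]

set index 4 from 10 to 2 → [4, 7, 6, 11, 2, 13, 23, 24, 14, 12, 16, 28, 15, 25]
2 < parent 7 at index 1, swap → [4, 2, 6, 11, 7, 13, 23, 24, 14, 12, 16, 28, 15, 25]
2 < parent 4 at index 0, swap → [2, 4, 6, 11, 7, 13, 23, 24, 14, 12, 16, 28, 15, 25]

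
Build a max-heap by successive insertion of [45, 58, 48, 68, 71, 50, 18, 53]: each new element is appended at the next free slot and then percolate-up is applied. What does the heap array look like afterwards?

[71, 68, 50, 53, 58, 48, 18, 45]

Insert 45:
  append 45 at index 0 → [45] (no swap needed)
Insert 58:
  append 58 at index 1 → [45, 58]
  58 > parent 45 at index 0, swap → [58, 45]
Insert 48:
  append 48 at index 2 → [58, 45, 48] (no swap needed)
Insert 68:
  append 68 at index 3 → [58, 45, 48, 68]
  68 > parent 45 at index 1, swap → [58, 68, 48, 45]
  68 > parent 58 at index 0, swap → [68, 58, 48, 45]
Insert 71:
  append 71 at index 4 → [68, 58, 48, 45, 71]
  71 > parent 58 at index 1, swap → [68, 71, 48, 45, 58]
  71 > parent 68 at index 0, swap → [71, 68, 48, 45, 58]
Insert 50:
  append 50 at index 5 → [71, 68, 48, 45, 58, 50]
  50 > parent 48 at index 2, swap → [71, 68, 50, 45, 58, 48]
Insert 18:
  append 18 at index 6 → [71, 68, 50, 45, 58, 48, 18] (no swap needed)
Insert 53:
  append 53 at index 7 → [71, 68, 50, 45, 58, 48, 18, 53]
  53 > parent 45 at index 3, swap → [71, 68, 50, 53, 58, 48, 18, 45]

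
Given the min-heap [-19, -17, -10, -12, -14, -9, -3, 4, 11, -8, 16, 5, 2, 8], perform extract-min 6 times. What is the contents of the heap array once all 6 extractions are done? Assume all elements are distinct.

[-8, 2, -3, 4, 5, 16, 8, 11]

extract-min #1 returns -19:
  remove root -19; move last element 8 to root → [8, -17, -10, -12, -14, -9, -3, 4, 11, -8, 16, 5, 2]
  8 vs smaller child -17 at index 1, swap → [-17, 8, -10, -12, -14, -9, -3, 4, 11, -8, 16, 5, 2]
  8 vs smaller child -14 at index 4, swap → [-17, -14, -10, -12, 8, -9, -3, 4, 11, -8, 16, 5, 2]
  8 vs smaller child -8 at index 9, swap → [-17, -14, -10, -12, -8, -9, -3, 4, 11, 8, 16, 5, 2]
extract-min #2 returns -17:
  remove root -17; move last element 2 to root → [2, -14, -10, -12, -8, -9, -3, 4, 11, 8, 16, 5]
  2 vs smaller child -14 at index 1, swap → [-14, 2, -10, -12, -8, -9, -3, 4, 11, 8, 16, 5]
  2 vs smaller child -12 at index 3, swap → [-14, -12, -10, 2, -8, -9, -3, 4, 11, 8, 16, 5]
extract-min #3 returns -14:
  remove root -14; move last element 5 to root → [5, -12, -10, 2, -8, -9, -3, 4, 11, 8, 16]
  5 vs smaller child -12 at index 1, swap → [-12, 5, -10, 2, -8, -9, -3, 4, 11, 8, 16]
  5 vs smaller child -8 at index 4, swap → [-12, -8, -10, 2, 5, -9, -3, 4, 11, 8, 16]
extract-min #4 returns -12:
  remove root -12; move last element 16 to root → [16, -8, -10, 2, 5, -9, -3, 4, 11, 8]
  16 vs smaller child -10 at index 2, swap → [-10, -8, 16, 2, 5, -9, -3, 4, 11, 8]
  16 vs smaller child -9 at index 5, swap → [-10, -8, -9, 2, 5, 16, -3, 4, 11, 8]
extract-min #5 returns -10:
  remove root -10; move last element 8 to root → [8, -8, -9, 2, 5, 16, -3, 4, 11]
  8 vs smaller child -9 at index 2, swap → [-9, -8, 8, 2, 5, 16, -3, 4, 11]
  8 vs smaller child -3 at index 6, swap → [-9, -8, -3, 2, 5, 16, 8, 4, 11]
extract-min #6 returns -9:
  remove root -9; move last element 11 to root → [11, -8, -3, 2, 5, 16, 8, 4]
  11 vs smaller child -8 at index 1, swap → [-8, 11, -3, 2, 5, 16, 8, 4]
  11 vs smaller child 2 at index 3, swap → [-8, 2, -3, 11, 5, 16, 8, 4]
  11 vs only child 4 at index 7, swap → [-8, 2, -3, 4, 5, 16, 8, 11]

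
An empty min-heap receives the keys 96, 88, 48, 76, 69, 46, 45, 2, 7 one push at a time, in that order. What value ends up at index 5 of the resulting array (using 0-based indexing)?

88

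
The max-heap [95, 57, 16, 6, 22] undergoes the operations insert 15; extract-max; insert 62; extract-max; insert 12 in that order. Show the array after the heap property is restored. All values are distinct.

insert 15:
  append 15 at index 5 → [95, 57, 16, 6, 22, 15] (no swap needed)
extract-max → returns 95:
  remove root 95; move last element 15 to root → [15, 57, 16, 6, 22]
  15 vs larger child 57 at index 1, swap → [57, 15, 16, 6, 22]
  15 vs larger child 22 at index 4, swap → [57, 22, 16, 6, 15]
insert 62:
  append 62 at index 5 → [57, 22, 16, 6, 15, 62]
  62 > parent 16 at index 2, swap → [57, 22, 62, 6, 15, 16]
  62 > parent 57 at index 0, swap → [62, 22, 57, 6, 15, 16]
extract-max → returns 62:
  remove root 62; move last element 16 to root → [16, 22, 57, 6, 15]
  16 vs larger child 57 at index 2, swap → [57, 22, 16, 6, 15]
insert 12:
  append 12 at index 5 → [57, 22, 16, 6, 15, 12] (no swap needed)

[57, 22, 16, 6, 15, 12]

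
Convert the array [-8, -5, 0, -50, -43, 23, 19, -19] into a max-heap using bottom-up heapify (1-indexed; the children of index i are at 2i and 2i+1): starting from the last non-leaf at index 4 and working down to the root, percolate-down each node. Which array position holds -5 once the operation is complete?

sift down from index 4:
  -50 vs only child -19 at index 8, swap → [-8, -5, 0, -19, -43, 23, 19, -50]
sift down from index 3:
  0 vs larger child 23 at index 6, swap → [-8, -5, 23, -19, -43, 0, 19, -50]
sift down from index 2: already satisfies heap property
sift down from index 1:
  -8 vs larger child 23 at index 3, swap → [23, -5, -8, -19, -43, 0, 19, -50]
  -8 vs larger child 19 at index 7, swap → [23, -5, 19, -19, -43, 0, -8, -50]
resulting array: [23, -5, 19, -19, -43, 0, -8, -50]

2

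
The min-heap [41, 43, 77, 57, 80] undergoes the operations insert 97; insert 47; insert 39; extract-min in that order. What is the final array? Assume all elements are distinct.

insert 97:
  append 97 at index 5 → [41, 43, 77, 57, 80, 97] (no swap needed)
insert 47:
  append 47 at index 6 → [41, 43, 77, 57, 80, 97, 47]
  47 < parent 77 at index 2, swap → [41, 43, 47, 57, 80, 97, 77]
insert 39:
  append 39 at index 7 → [41, 43, 47, 57, 80, 97, 77, 39]
  39 < parent 57 at index 3, swap → [41, 43, 47, 39, 80, 97, 77, 57]
  39 < parent 43 at index 1, swap → [41, 39, 47, 43, 80, 97, 77, 57]
  39 < parent 41 at index 0, swap → [39, 41, 47, 43, 80, 97, 77, 57]
extract-min → returns 39:
  remove root 39; move last element 57 to root → [57, 41, 47, 43, 80, 97, 77]
  57 vs smaller child 41 at index 1, swap → [41, 57, 47, 43, 80, 97, 77]
  57 vs smaller child 43 at index 3, swap → [41, 43, 47, 57, 80, 97, 77]

[41, 43, 47, 57, 80, 97, 77]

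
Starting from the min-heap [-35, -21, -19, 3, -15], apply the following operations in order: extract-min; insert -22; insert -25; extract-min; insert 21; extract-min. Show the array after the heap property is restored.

extract-min → returns -35:
  remove root -35; move last element -15 to root → [-15, -21, -19, 3]
  -15 vs smaller child -21 at index 1, swap → [-21, -15, -19, 3]
insert -22:
  append -22 at index 4 → [-21, -15, -19, 3, -22]
  -22 < parent -15 at index 1, swap → [-21, -22, -19, 3, -15]
  -22 < parent -21 at index 0, swap → [-22, -21, -19, 3, -15]
insert -25:
  append -25 at index 5 → [-22, -21, -19, 3, -15, -25]
  -25 < parent -19 at index 2, swap → [-22, -21, -25, 3, -15, -19]
  -25 < parent -22 at index 0, swap → [-25, -21, -22, 3, -15, -19]
extract-min → returns -25:
  remove root -25; move last element -19 to root → [-19, -21, -22, 3, -15]
  -19 vs smaller child -22 at index 2, swap → [-22, -21, -19, 3, -15]
insert 21:
  append 21 at index 5 → [-22, -21, -19, 3, -15, 21] (no swap needed)
extract-min → returns -22:
  remove root -22; move last element 21 to root → [21, -21, -19, 3, -15]
  21 vs smaller child -21 at index 1, swap → [-21, 21, -19, 3, -15]
  21 vs smaller child -15 at index 4, swap → [-21, -15, -19, 3, 21]

[-21, -15, -19, 3, 21]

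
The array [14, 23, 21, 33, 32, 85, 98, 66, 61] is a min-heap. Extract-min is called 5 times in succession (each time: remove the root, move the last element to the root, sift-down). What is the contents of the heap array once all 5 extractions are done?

extract-min #1 returns 14:
  remove root 14; move last element 61 to root → [61, 23, 21, 33, 32, 85, 98, 66]
  61 vs smaller child 21 at index 2, swap → [21, 23, 61, 33, 32, 85, 98, 66]
extract-min #2 returns 21:
  remove root 21; move last element 66 to root → [66, 23, 61, 33, 32, 85, 98]
  66 vs smaller child 23 at index 1, swap → [23, 66, 61, 33, 32, 85, 98]
  66 vs smaller child 32 at index 4, swap → [23, 32, 61, 33, 66, 85, 98]
extract-min #3 returns 23:
  remove root 23; move last element 98 to root → [98, 32, 61, 33, 66, 85]
  98 vs smaller child 32 at index 1, swap → [32, 98, 61, 33, 66, 85]
  98 vs smaller child 33 at index 3, swap → [32, 33, 61, 98, 66, 85]
extract-min #4 returns 32:
  remove root 32; move last element 85 to root → [85, 33, 61, 98, 66]
  85 vs smaller child 33 at index 1, swap → [33, 85, 61, 98, 66]
  85 vs smaller child 66 at index 4, swap → [33, 66, 61, 98, 85]
extract-min #5 returns 33:
  remove root 33; move last element 85 to root → [85, 66, 61, 98]
  85 vs smaller child 61 at index 2, swap → [61, 66, 85, 98]

[61, 66, 85, 98]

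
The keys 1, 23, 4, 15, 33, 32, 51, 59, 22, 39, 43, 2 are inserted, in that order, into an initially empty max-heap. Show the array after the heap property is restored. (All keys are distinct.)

[59, 51, 33, 23, 43, 4, 32, 1, 22, 15, 39, 2]

Insert 1:
  append 1 at index 0 → [1] (no swap needed)
Insert 23:
  append 23 at index 1 → [1, 23]
  23 > parent 1 at index 0, swap → [23, 1]
Insert 4:
  append 4 at index 2 → [23, 1, 4] (no swap needed)
Insert 15:
  append 15 at index 3 → [23, 1, 4, 15]
  15 > parent 1 at index 1, swap → [23, 15, 4, 1]
Insert 33:
  append 33 at index 4 → [23, 15, 4, 1, 33]
  33 > parent 15 at index 1, swap → [23, 33, 4, 1, 15]
  33 > parent 23 at index 0, swap → [33, 23, 4, 1, 15]
Insert 32:
  append 32 at index 5 → [33, 23, 4, 1, 15, 32]
  32 > parent 4 at index 2, swap → [33, 23, 32, 1, 15, 4]
Insert 51:
  append 51 at index 6 → [33, 23, 32, 1, 15, 4, 51]
  51 > parent 32 at index 2, swap → [33, 23, 51, 1, 15, 4, 32]
  51 > parent 33 at index 0, swap → [51, 23, 33, 1, 15, 4, 32]
Insert 59:
  append 59 at index 7 → [51, 23, 33, 1, 15, 4, 32, 59]
  59 > parent 1 at index 3, swap → [51, 23, 33, 59, 15, 4, 32, 1]
  59 > parent 23 at index 1, swap → [51, 59, 33, 23, 15, 4, 32, 1]
  59 > parent 51 at index 0, swap → [59, 51, 33, 23, 15, 4, 32, 1]
Insert 22:
  append 22 at index 8 → [59, 51, 33, 23, 15, 4, 32, 1, 22] (no swap needed)
Insert 39:
  append 39 at index 9 → [59, 51, 33, 23, 15, 4, 32, 1, 22, 39]
  39 > parent 15 at index 4, swap → [59, 51, 33, 23, 39, 4, 32, 1, 22, 15]
Insert 43:
  append 43 at index 10 → [59, 51, 33, 23, 39, 4, 32, 1, 22, 15, 43]
  43 > parent 39 at index 4, swap → [59, 51, 33, 23, 43, 4, 32, 1, 22, 15, 39]
Insert 2:
  append 2 at index 11 → [59, 51, 33, 23, 43, 4, 32, 1, 22, 15, 39, 2] (no swap needed)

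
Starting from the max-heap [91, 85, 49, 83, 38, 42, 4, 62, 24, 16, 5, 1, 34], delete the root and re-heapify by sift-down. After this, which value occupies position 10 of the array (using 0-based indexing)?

5

remove root 91; move last element 34 to root → [34, 85, 49, 83, 38, 42, 4, 62, 24, 16, 5, 1]
34 vs larger child 85 at index 1, swap → [85, 34, 49, 83, 38, 42, 4, 62, 24, 16, 5, 1]
34 vs larger child 83 at index 3, swap → [85, 83, 49, 34, 38, 42, 4, 62, 24, 16, 5, 1]
34 vs larger child 62 at index 7, swap → [85, 83, 49, 62, 38, 42, 4, 34, 24, 16, 5, 1]
resulting array: [85, 83, 49, 62, 38, 42, 4, 34, 24, 16, 5, 1]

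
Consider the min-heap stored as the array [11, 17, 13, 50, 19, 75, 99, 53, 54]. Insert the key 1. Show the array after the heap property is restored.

append 1 at index 9 → [11, 17, 13, 50, 19, 75, 99, 53, 54, 1]
1 < parent 19 at index 4, swap → [11, 17, 13, 50, 1, 75, 99, 53, 54, 19]
1 < parent 17 at index 1, swap → [11, 1, 13, 50, 17, 75, 99, 53, 54, 19]
1 < parent 11 at index 0, swap → [1, 11, 13, 50, 17, 75, 99, 53, 54, 19]

[1, 11, 13, 50, 17, 75, 99, 53, 54, 19]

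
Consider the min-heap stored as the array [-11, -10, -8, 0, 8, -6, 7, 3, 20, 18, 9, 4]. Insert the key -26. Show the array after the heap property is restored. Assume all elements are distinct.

[-26, -10, -11, 0, 8, -8, 7, 3, 20, 18, 9, 4, -6]

append -26 at index 12 → [-11, -10, -8, 0, 8, -6, 7, 3, 20, 18, 9, 4, -26]
-26 < parent -6 at index 5, swap → [-11, -10, -8, 0, 8, -26, 7, 3, 20, 18, 9, 4, -6]
-26 < parent -8 at index 2, swap → [-11, -10, -26, 0, 8, -8, 7, 3, 20, 18, 9, 4, -6]
-26 < parent -11 at index 0, swap → [-26, -10, -11, 0, 8, -8, 7, 3, 20, 18, 9, 4, -6]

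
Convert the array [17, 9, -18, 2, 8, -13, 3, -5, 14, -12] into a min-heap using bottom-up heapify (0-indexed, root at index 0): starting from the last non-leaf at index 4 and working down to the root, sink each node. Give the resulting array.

[-18, -12, -13, -5, 8, 17, 3, 2, 14, 9]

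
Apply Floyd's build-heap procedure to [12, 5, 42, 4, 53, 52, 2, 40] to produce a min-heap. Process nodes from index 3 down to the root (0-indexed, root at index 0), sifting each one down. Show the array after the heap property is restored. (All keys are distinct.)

sift down from index 3: already satisfies heap property
sift down from index 2:
  42 vs smaller child 2 at index 6, swap → [12, 5, 2, 4, 53, 52, 42, 40]
sift down from index 1:
  5 vs smaller child 4 at index 3, swap → [12, 4, 2, 5, 53, 52, 42, 40]
sift down from index 0:
  12 vs smaller child 2 at index 2, swap → [2, 4, 12, 5, 53, 52, 42, 40]

[2, 4, 12, 5, 53, 52, 42, 40]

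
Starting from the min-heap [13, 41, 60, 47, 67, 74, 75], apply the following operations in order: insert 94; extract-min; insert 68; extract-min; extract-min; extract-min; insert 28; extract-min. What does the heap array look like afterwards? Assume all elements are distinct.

[67, 68, 74, 75, 94]

insert 94:
  append 94 at index 7 → [13, 41, 60, 47, 67, 74, 75, 94] (no swap needed)
extract-min → returns 13:
  remove root 13; move last element 94 to root → [94, 41, 60, 47, 67, 74, 75]
  94 vs smaller child 41 at index 1, swap → [41, 94, 60, 47, 67, 74, 75]
  94 vs smaller child 47 at index 3, swap → [41, 47, 60, 94, 67, 74, 75]
insert 68:
  append 68 at index 7 → [41, 47, 60, 94, 67, 74, 75, 68]
  68 < parent 94 at index 3, swap → [41, 47, 60, 68, 67, 74, 75, 94]
extract-min → returns 41:
  remove root 41; move last element 94 to root → [94, 47, 60, 68, 67, 74, 75]
  94 vs smaller child 47 at index 1, swap → [47, 94, 60, 68, 67, 74, 75]
  94 vs smaller child 67 at index 4, swap → [47, 67, 60, 68, 94, 74, 75]
extract-min → returns 47:
  remove root 47; move last element 75 to root → [75, 67, 60, 68, 94, 74]
  75 vs smaller child 60 at index 2, swap → [60, 67, 75, 68, 94, 74]
  75 vs only child 74 at index 5, swap → [60, 67, 74, 68, 94, 75]
extract-min → returns 60:
  remove root 60; move last element 75 to root → [75, 67, 74, 68, 94]
  75 vs smaller child 67 at index 1, swap → [67, 75, 74, 68, 94]
  75 vs smaller child 68 at index 3, swap → [67, 68, 74, 75, 94]
insert 28:
  append 28 at index 5 → [67, 68, 74, 75, 94, 28]
  28 < parent 74 at index 2, swap → [67, 68, 28, 75, 94, 74]
  28 < parent 67 at index 0, swap → [28, 68, 67, 75, 94, 74]
extract-min → returns 28:
  remove root 28; move last element 74 to root → [74, 68, 67, 75, 94]
  74 vs smaller child 67 at index 2, swap → [67, 68, 74, 75, 94]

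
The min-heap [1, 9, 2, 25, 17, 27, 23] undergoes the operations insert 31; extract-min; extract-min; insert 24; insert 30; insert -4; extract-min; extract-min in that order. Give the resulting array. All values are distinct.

[17, 25, 23, 30, 31, 27, 24]

insert 31:
  append 31 at index 7 → [1, 9, 2, 25, 17, 27, 23, 31] (no swap needed)
extract-min → returns 1:
  remove root 1; move last element 31 to root → [31, 9, 2, 25, 17, 27, 23]
  31 vs smaller child 2 at index 2, swap → [2, 9, 31, 25, 17, 27, 23]
  31 vs smaller child 23 at index 6, swap → [2, 9, 23, 25, 17, 27, 31]
extract-min → returns 2:
  remove root 2; move last element 31 to root → [31, 9, 23, 25, 17, 27]
  31 vs smaller child 9 at index 1, swap → [9, 31, 23, 25, 17, 27]
  31 vs smaller child 17 at index 4, swap → [9, 17, 23, 25, 31, 27]
insert 24:
  append 24 at index 6 → [9, 17, 23, 25, 31, 27, 24] (no swap needed)
insert 30:
  append 30 at index 7 → [9, 17, 23, 25, 31, 27, 24, 30] (no swap needed)
insert -4:
  append -4 at index 8 → [9, 17, 23, 25, 31, 27, 24, 30, -4]
  -4 < parent 25 at index 3, swap → [9, 17, 23, -4, 31, 27, 24, 30, 25]
  -4 < parent 17 at index 1, swap → [9, -4, 23, 17, 31, 27, 24, 30, 25]
  -4 < parent 9 at index 0, swap → [-4, 9, 23, 17, 31, 27, 24, 30, 25]
extract-min → returns -4:
  remove root -4; move last element 25 to root → [25, 9, 23, 17, 31, 27, 24, 30]
  25 vs smaller child 9 at index 1, swap → [9, 25, 23, 17, 31, 27, 24, 30]
  25 vs smaller child 17 at index 3, swap → [9, 17, 23, 25, 31, 27, 24, 30]
extract-min → returns 9:
  remove root 9; move last element 30 to root → [30, 17, 23, 25, 31, 27, 24]
  30 vs smaller child 17 at index 1, swap → [17, 30, 23, 25, 31, 27, 24]
  30 vs smaller child 25 at index 3, swap → [17, 25, 23, 30, 31, 27, 24]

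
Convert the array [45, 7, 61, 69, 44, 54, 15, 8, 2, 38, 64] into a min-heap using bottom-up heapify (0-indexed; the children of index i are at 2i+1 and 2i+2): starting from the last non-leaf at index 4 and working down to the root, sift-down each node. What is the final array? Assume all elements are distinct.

sift down from index 4:
  44 vs smaller child 38 at index 9, swap → [45, 7, 61, 69, 38, 54, 15, 8, 2, 44, 64]
sift down from index 3:
  69 vs smaller child 2 at index 8, swap → [45, 7, 61, 2, 38, 54, 15, 8, 69, 44, 64]
sift down from index 2:
  61 vs smaller child 15 at index 6, swap → [45, 7, 15, 2, 38, 54, 61, 8, 69, 44, 64]
sift down from index 1:
  7 vs smaller child 2 at index 3, swap → [45, 2, 15, 7, 38, 54, 61, 8, 69, 44, 64]
sift down from index 0:
  45 vs smaller child 2 at index 1, swap → [2, 45, 15, 7, 38, 54, 61, 8, 69, 44, 64]
  45 vs smaller child 7 at index 3, swap → [2, 7, 15, 45, 38, 54, 61, 8, 69, 44, 64]
  45 vs smaller child 8 at index 7, swap → [2, 7, 15, 8, 38, 54, 61, 45, 69, 44, 64]

[2, 7, 15, 8, 38, 54, 61, 45, 69, 44, 64]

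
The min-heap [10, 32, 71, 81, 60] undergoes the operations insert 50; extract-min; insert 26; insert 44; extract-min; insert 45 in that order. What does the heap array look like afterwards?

insert 50:
  append 50 at index 5 → [10, 32, 71, 81, 60, 50]
  50 < parent 71 at index 2, swap → [10, 32, 50, 81, 60, 71]
extract-min → returns 10:
  remove root 10; move last element 71 to root → [71, 32, 50, 81, 60]
  71 vs smaller child 32 at index 1, swap → [32, 71, 50, 81, 60]
  71 vs smaller child 60 at index 4, swap → [32, 60, 50, 81, 71]
insert 26:
  append 26 at index 5 → [32, 60, 50, 81, 71, 26]
  26 < parent 50 at index 2, swap → [32, 60, 26, 81, 71, 50]
  26 < parent 32 at index 0, swap → [26, 60, 32, 81, 71, 50]
insert 44:
  append 44 at index 6 → [26, 60, 32, 81, 71, 50, 44] (no swap needed)
extract-min → returns 26:
  remove root 26; move last element 44 to root → [44, 60, 32, 81, 71, 50]
  44 vs smaller child 32 at index 2, swap → [32, 60, 44, 81, 71, 50]
insert 45:
  append 45 at index 6 → [32, 60, 44, 81, 71, 50, 45] (no swap needed)

[32, 60, 44, 81, 71, 50, 45]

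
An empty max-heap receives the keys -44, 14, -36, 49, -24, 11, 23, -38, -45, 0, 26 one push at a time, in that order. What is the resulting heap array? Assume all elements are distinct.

Insert -44:
  append -44 at index 0 → [-44] (no swap needed)
Insert 14:
  append 14 at index 1 → [-44, 14]
  14 > parent -44 at index 0, swap → [14, -44]
Insert -36:
  append -36 at index 2 → [14, -44, -36] (no swap needed)
Insert 49:
  append 49 at index 3 → [14, -44, -36, 49]
  49 > parent -44 at index 1, swap → [14, 49, -36, -44]
  49 > parent 14 at index 0, swap → [49, 14, -36, -44]
Insert -24:
  append -24 at index 4 → [49, 14, -36, -44, -24] (no swap needed)
Insert 11:
  append 11 at index 5 → [49, 14, -36, -44, -24, 11]
  11 > parent -36 at index 2, swap → [49, 14, 11, -44, -24, -36]
Insert 23:
  append 23 at index 6 → [49, 14, 11, -44, -24, -36, 23]
  23 > parent 11 at index 2, swap → [49, 14, 23, -44, -24, -36, 11]
Insert -38:
  append -38 at index 7 → [49, 14, 23, -44, -24, -36, 11, -38]
  -38 > parent -44 at index 3, swap → [49, 14, 23, -38, -24, -36, 11, -44]
Insert -45:
  append -45 at index 8 → [49, 14, 23, -38, -24, -36, 11, -44, -45] (no swap needed)
Insert 0:
  append 0 at index 9 → [49, 14, 23, -38, -24, -36, 11, -44, -45, 0]
  0 > parent -24 at index 4, swap → [49, 14, 23, -38, 0, -36, 11, -44, -45, -24]
Insert 26:
  append 26 at index 10 → [49, 14, 23, -38, 0, -36, 11, -44, -45, -24, 26]
  26 > parent 0 at index 4, swap → [49, 14, 23, -38, 26, -36, 11, -44, -45, -24, 0]
  26 > parent 14 at index 1, swap → [49, 26, 23, -38, 14, -36, 11, -44, -45, -24, 0]

[49, 26, 23, -38, 14, -36, 11, -44, -45, -24, 0]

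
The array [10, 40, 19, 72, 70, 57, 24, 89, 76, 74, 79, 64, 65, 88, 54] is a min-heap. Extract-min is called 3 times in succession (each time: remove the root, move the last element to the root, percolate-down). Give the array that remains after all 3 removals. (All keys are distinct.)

[40, 65, 54, 72, 70, 57, 88, 89, 76, 74, 79, 64]

extract-min #1 returns 10:
  remove root 10; move last element 54 to root → [54, 40, 19, 72, 70, 57, 24, 89, 76, 74, 79, 64, 65, 88]
  54 vs smaller child 19 at index 2, swap → [19, 40, 54, 72, 70, 57, 24, 89, 76, 74, 79, 64, 65, 88]
  54 vs smaller child 24 at index 6, swap → [19, 40, 24, 72, 70, 57, 54, 89, 76, 74, 79, 64, 65, 88]
extract-min #2 returns 19:
  remove root 19; move last element 88 to root → [88, 40, 24, 72, 70, 57, 54, 89, 76, 74, 79, 64, 65]
  88 vs smaller child 24 at index 2, swap → [24, 40, 88, 72, 70, 57, 54, 89, 76, 74, 79, 64, 65]
  88 vs smaller child 54 at index 6, swap → [24, 40, 54, 72, 70, 57, 88, 89, 76, 74, 79, 64, 65]
extract-min #3 returns 24:
  remove root 24; move last element 65 to root → [65, 40, 54, 72, 70, 57, 88, 89, 76, 74, 79, 64]
  65 vs smaller child 40 at index 1, swap → [40, 65, 54, 72, 70, 57, 88, 89, 76, 74, 79, 64]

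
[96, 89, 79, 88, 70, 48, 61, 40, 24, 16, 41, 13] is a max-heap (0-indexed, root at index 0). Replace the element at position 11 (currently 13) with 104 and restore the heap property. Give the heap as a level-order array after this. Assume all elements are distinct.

[104, 89, 96, 88, 70, 79, 61, 40, 24, 16, 41, 48]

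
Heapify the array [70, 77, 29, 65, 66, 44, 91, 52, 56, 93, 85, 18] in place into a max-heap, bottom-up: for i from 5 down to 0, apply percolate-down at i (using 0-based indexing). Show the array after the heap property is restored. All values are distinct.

[93, 85, 91, 65, 77, 44, 29, 52, 56, 66, 70, 18]

sift down from index 5: already satisfies heap property
sift down from index 4:
  66 vs larger child 93 at index 9, swap → [70, 77, 29, 65, 93, 44, 91, 52, 56, 66, 85, 18]
sift down from index 3: already satisfies heap property
sift down from index 2:
  29 vs larger child 91 at index 6, swap → [70, 77, 91, 65, 93, 44, 29, 52, 56, 66, 85, 18]
sift down from index 1:
  77 vs larger child 93 at index 4, swap → [70, 93, 91, 65, 77, 44, 29, 52, 56, 66, 85, 18]
  77 vs larger child 85 at index 10, swap → [70, 93, 91, 65, 85, 44, 29, 52, 56, 66, 77, 18]
sift down from index 0:
  70 vs larger child 93 at index 1, swap → [93, 70, 91, 65, 85, 44, 29, 52, 56, 66, 77, 18]
  70 vs larger child 85 at index 4, swap → [93, 85, 91, 65, 70, 44, 29, 52, 56, 66, 77, 18]
  70 vs larger child 77 at index 10, swap → [93, 85, 91, 65, 77, 44, 29, 52, 56, 66, 70, 18]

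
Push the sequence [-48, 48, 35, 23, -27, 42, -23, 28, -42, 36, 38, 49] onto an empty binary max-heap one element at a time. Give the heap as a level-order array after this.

[49, 38, 48, 23, 36, 42, -23, -48, -42, -27, 28, 35]

Insert -48:
  append -48 at index 0 → [-48] (no swap needed)
Insert 48:
  append 48 at index 1 → [-48, 48]
  48 > parent -48 at index 0, swap → [48, -48]
Insert 35:
  append 35 at index 2 → [48, -48, 35] (no swap needed)
Insert 23:
  append 23 at index 3 → [48, -48, 35, 23]
  23 > parent -48 at index 1, swap → [48, 23, 35, -48]
Insert -27:
  append -27 at index 4 → [48, 23, 35, -48, -27] (no swap needed)
Insert 42:
  append 42 at index 5 → [48, 23, 35, -48, -27, 42]
  42 > parent 35 at index 2, swap → [48, 23, 42, -48, -27, 35]
Insert -23:
  append -23 at index 6 → [48, 23, 42, -48, -27, 35, -23] (no swap needed)
Insert 28:
  append 28 at index 7 → [48, 23, 42, -48, -27, 35, -23, 28]
  28 > parent -48 at index 3, swap → [48, 23, 42, 28, -27, 35, -23, -48]
  28 > parent 23 at index 1, swap → [48, 28, 42, 23, -27, 35, -23, -48]
Insert -42:
  append -42 at index 8 → [48, 28, 42, 23, -27, 35, -23, -48, -42] (no swap needed)
Insert 36:
  append 36 at index 9 → [48, 28, 42, 23, -27, 35, -23, -48, -42, 36]
  36 > parent -27 at index 4, swap → [48, 28, 42, 23, 36, 35, -23, -48, -42, -27]
  36 > parent 28 at index 1, swap → [48, 36, 42, 23, 28, 35, -23, -48, -42, -27]
Insert 38:
  append 38 at index 10 → [48, 36, 42, 23, 28, 35, -23, -48, -42, -27, 38]
  38 > parent 28 at index 4, swap → [48, 36, 42, 23, 38, 35, -23, -48, -42, -27, 28]
  38 > parent 36 at index 1, swap → [48, 38, 42, 23, 36, 35, -23, -48, -42, -27, 28]
Insert 49:
  append 49 at index 11 → [48, 38, 42, 23, 36, 35, -23, -48, -42, -27, 28, 49]
  49 > parent 35 at index 5, swap → [48, 38, 42, 23, 36, 49, -23, -48, -42, -27, 28, 35]
  49 > parent 42 at index 2, swap → [48, 38, 49, 23, 36, 42, -23, -48, -42, -27, 28, 35]
  49 > parent 48 at index 0, swap → [49, 38, 48, 23, 36, 42, -23, -48, -42, -27, 28, 35]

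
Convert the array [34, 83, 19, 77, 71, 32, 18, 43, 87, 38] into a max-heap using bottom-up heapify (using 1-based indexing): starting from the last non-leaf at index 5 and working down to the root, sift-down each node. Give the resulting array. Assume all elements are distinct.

[87, 83, 32, 77, 71, 19, 18, 43, 34, 38]

sift down from index 5: already satisfies heap property
sift down from index 4:
  77 vs larger child 87 at index 9, swap → [34, 83, 19, 87, 71, 32, 18, 43, 77, 38]
sift down from index 3:
  19 vs larger child 32 at index 6, swap → [34, 83, 32, 87, 71, 19, 18, 43, 77, 38]
sift down from index 2:
  83 vs larger child 87 at index 4, swap → [34, 87, 32, 83, 71, 19, 18, 43, 77, 38]
sift down from index 1:
  34 vs larger child 87 at index 2, swap → [87, 34, 32, 83, 71, 19, 18, 43, 77, 38]
  34 vs larger child 83 at index 4, swap → [87, 83, 32, 34, 71, 19, 18, 43, 77, 38]
  34 vs larger child 77 at index 9, swap → [87, 83, 32, 77, 71, 19, 18, 43, 34, 38]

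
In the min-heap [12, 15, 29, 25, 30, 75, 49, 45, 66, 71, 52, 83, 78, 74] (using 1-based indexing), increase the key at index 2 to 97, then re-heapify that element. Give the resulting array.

set index 2 from 15 to 97 → [12, 97, 29, 25, 30, 75, 49, 45, 66, 71, 52, 83, 78, 74]
97 vs smaller child 25 at index 4, swap → [12, 25, 29, 97, 30, 75, 49, 45, 66, 71, 52, 83, 78, 74]
97 vs smaller child 45 at index 8, swap → [12, 25, 29, 45, 30, 75, 49, 97, 66, 71, 52, 83, 78, 74]

[12, 25, 29, 45, 30, 75, 49, 97, 66, 71, 52, 83, 78, 74]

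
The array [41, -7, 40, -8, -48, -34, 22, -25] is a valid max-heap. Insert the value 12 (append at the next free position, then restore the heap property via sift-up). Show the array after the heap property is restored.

[41, 12, 40, -7, -48, -34, 22, -25, -8]

append 12 at index 8 → [41, -7, 40, -8, -48, -34, 22, -25, 12]
12 > parent -8 at index 3, swap → [41, -7, 40, 12, -48, -34, 22, -25, -8]
12 > parent -7 at index 1, swap → [41, 12, 40, -7, -48, -34, 22, -25, -8]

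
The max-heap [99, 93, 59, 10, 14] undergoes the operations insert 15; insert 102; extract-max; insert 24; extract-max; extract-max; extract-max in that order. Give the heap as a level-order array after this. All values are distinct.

[24, 14, 15, 10]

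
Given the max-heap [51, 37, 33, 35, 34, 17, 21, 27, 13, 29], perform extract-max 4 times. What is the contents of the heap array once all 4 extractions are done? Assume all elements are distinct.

[33, 29, 21, 27, 13, 17]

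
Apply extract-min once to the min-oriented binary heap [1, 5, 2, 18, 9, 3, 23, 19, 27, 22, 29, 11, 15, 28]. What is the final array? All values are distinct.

[2, 5, 3, 18, 9, 11, 23, 19, 27, 22, 29, 28, 15]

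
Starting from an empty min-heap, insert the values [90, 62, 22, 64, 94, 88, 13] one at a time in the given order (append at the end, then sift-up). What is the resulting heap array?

[13, 64, 22, 90, 94, 88, 62]

Insert 90:
  append 90 at index 0 → [90] (no swap needed)
Insert 62:
  append 62 at index 1 → [90, 62]
  62 < parent 90 at index 0, swap → [62, 90]
Insert 22:
  append 22 at index 2 → [62, 90, 22]
  22 < parent 62 at index 0, swap → [22, 90, 62]
Insert 64:
  append 64 at index 3 → [22, 90, 62, 64]
  64 < parent 90 at index 1, swap → [22, 64, 62, 90]
Insert 94:
  append 94 at index 4 → [22, 64, 62, 90, 94] (no swap needed)
Insert 88:
  append 88 at index 5 → [22, 64, 62, 90, 94, 88] (no swap needed)
Insert 13:
  append 13 at index 6 → [22, 64, 62, 90, 94, 88, 13]
  13 < parent 62 at index 2, swap → [22, 64, 13, 90, 94, 88, 62]
  13 < parent 22 at index 0, swap → [13, 64, 22, 90, 94, 88, 62]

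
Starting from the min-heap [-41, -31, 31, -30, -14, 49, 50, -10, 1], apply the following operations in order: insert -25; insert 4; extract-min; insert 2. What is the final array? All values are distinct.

insert -25:
  append -25 at index 9 → [-41, -31, 31, -30, -14, 49, 50, -10, 1, -25]
  -25 < parent -14 at index 4, swap → [-41, -31, 31, -30, -25, 49, 50, -10, 1, -14]
insert 4:
  append 4 at index 10 → [-41, -31, 31, -30, -25, 49, 50, -10, 1, -14, 4] (no swap needed)
extract-min → returns -41:
  remove root -41; move last element 4 to root → [4, -31, 31, -30, -25, 49, 50, -10, 1, -14]
  4 vs smaller child -31 at index 1, swap → [-31, 4, 31, -30, -25, 49, 50, -10, 1, -14]
  4 vs smaller child -30 at index 3, swap → [-31, -30, 31, 4, -25, 49, 50, -10, 1, -14]
  4 vs smaller child -10 at index 7, swap → [-31, -30, 31, -10, -25, 49, 50, 4, 1, -14]
insert 2:
  append 2 at index 10 → [-31, -30, 31, -10, -25, 49, 50, 4, 1, -14, 2] (no swap needed)

[-31, -30, 31, -10, -25, 49, 50, 4, 1, -14, 2]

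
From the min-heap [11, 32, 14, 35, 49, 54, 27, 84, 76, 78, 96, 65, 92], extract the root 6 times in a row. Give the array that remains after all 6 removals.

[54, 76, 65, 84, 78, 96, 92]

extract-min #1 returns 11:
  remove root 11; move last element 92 to root → [92, 32, 14, 35, 49, 54, 27, 84, 76, 78, 96, 65]
  92 vs smaller child 14 at index 2, swap → [14, 32, 92, 35, 49, 54, 27, 84, 76, 78, 96, 65]
  92 vs smaller child 27 at index 6, swap → [14, 32, 27, 35, 49, 54, 92, 84, 76, 78, 96, 65]
extract-min #2 returns 14:
  remove root 14; move last element 65 to root → [65, 32, 27, 35, 49, 54, 92, 84, 76, 78, 96]
  65 vs smaller child 27 at index 2, swap → [27, 32, 65, 35, 49, 54, 92, 84, 76, 78, 96]
  65 vs smaller child 54 at index 5, swap → [27, 32, 54, 35, 49, 65, 92, 84, 76, 78, 96]
extract-min #3 returns 27:
  remove root 27; move last element 96 to root → [96, 32, 54, 35, 49, 65, 92, 84, 76, 78]
  96 vs smaller child 32 at index 1, swap → [32, 96, 54, 35, 49, 65, 92, 84, 76, 78]
  96 vs smaller child 35 at index 3, swap → [32, 35, 54, 96, 49, 65, 92, 84, 76, 78]
  96 vs smaller child 76 at index 8, swap → [32, 35, 54, 76, 49, 65, 92, 84, 96, 78]
extract-min #4 returns 32:
  remove root 32; move last element 78 to root → [78, 35, 54, 76, 49, 65, 92, 84, 96]
  78 vs smaller child 35 at index 1, swap → [35, 78, 54, 76, 49, 65, 92, 84, 96]
  78 vs smaller child 49 at index 4, swap → [35, 49, 54, 76, 78, 65, 92, 84, 96]
extract-min #5 returns 35:
  remove root 35; move last element 96 to root → [96, 49, 54, 76, 78, 65, 92, 84]
  96 vs smaller child 49 at index 1, swap → [49, 96, 54, 76, 78, 65, 92, 84]
  96 vs smaller child 76 at index 3, swap → [49, 76, 54, 96, 78, 65, 92, 84]
  96 vs only child 84 at index 7, swap → [49, 76, 54, 84, 78, 65, 92, 96]
extract-min #6 returns 49:
  remove root 49; move last element 96 to root → [96, 76, 54, 84, 78, 65, 92]
  96 vs smaller child 54 at index 2, swap → [54, 76, 96, 84, 78, 65, 92]
  96 vs smaller child 65 at index 5, swap → [54, 76, 65, 84, 78, 96, 92]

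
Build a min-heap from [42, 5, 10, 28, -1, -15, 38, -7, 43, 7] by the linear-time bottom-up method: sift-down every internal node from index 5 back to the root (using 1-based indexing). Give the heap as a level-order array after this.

[-15, -7, 10, 5, -1, 42, 38, 28, 43, 7]

sift down from index 5: already satisfies heap property
sift down from index 4:
  28 vs smaller child -7 at index 8, swap → [42, 5, 10, -7, -1, -15, 38, 28, 43, 7]
sift down from index 3:
  10 vs smaller child -15 at index 6, swap → [42, 5, -15, -7, -1, 10, 38, 28, 43, 7]
sift down from index 2:
  5 vs smaller child -7 at index 4, swap → [42, -7, -15, 5, -1, 10, 38, 28, 43, 7]
sift down from index 1:
  42 vs smaller child -15 at index 3, swap → [-15, -7, 42, 5, -1, 10, 38, 28, 43, 7]
  42 vs smaller child 10 at index 6, swap → [-15, -7, 10, 5, -1, 42, 38, 28, 43, 7]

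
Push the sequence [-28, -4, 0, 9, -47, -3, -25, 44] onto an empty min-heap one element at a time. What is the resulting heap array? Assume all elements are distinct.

[-47, -28, -25, 9, -4, 0, -3, 44]

Insert -28:
  append -28 at index 0 → [-28] (no swap needed)
Insert -4:
  append -4 at index 1 → [-28, -4] (no swap needed)
Insert 0:
  append 0 at index 2 → [-28, -4, 0] (no swap needed)
Insert 9:
  append 9 at index 3 → [-28, -4, 0, 9] (no swap needed)
Insert -47:
  append -47 at index 4 → [-28, -4, 0, 9, -47]
  -47 < parent -4 at index 1, swap → [-28, -47, 0, 9, -4]
  -47 < parent -28 at index 0, swap → [-47, -28, 0, 9, -4]
Insert -3:
  append -3 at index 5 → [-47, -28, 0, 9, -4, -3]
  -3 < parent 0 at index 2, swap → [-47, -28, -3, 9, -4, 0]
Insert -25:
  append -25 at index 6 → [-47, -28, -3, 9, -4, 0, -25]
  -25 < parent -3 at index 2, swap → [-47, -28, -25, 9, -4, 0, -3]
Insert 44:
  append 44 at index 7 → [-47, -28, -25, 9, -4, 0, -3, 44] (no swap needed)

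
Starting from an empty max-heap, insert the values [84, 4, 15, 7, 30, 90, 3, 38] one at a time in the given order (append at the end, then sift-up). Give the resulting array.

[90, 38, 84, 30, 7, 15, 3, 4]

Insert 84:
  append 84 at index 0 → [84] (no swap needed)
Insert 4:
  append 4 at index 1 → [84, 4] (no swap needed)
Insert 15:
  append 15 at index 2 → [84, 4, 15] (no swap needed)
Insert 7:
  append 7 at index 3 → [84, 4, 15, 7]
  7 > parent 4 at index 1, swap → [84, 7, 15, 4]
Insert 30:
  append 30 at index 4 → [84, 7, 15, 4, 30]
  30 > parent 7 at index 1, swap → [84, 30, 15, 4, 7]
Insert 90:
  append 90 at index 5 → [84, 30, 15, 4, 7, 90]
  90 > parent 15 at index 2, swap → [84, 30, 90, 4, 7, 15]
  90 > parent 84 at index 0, swap → [90, 30, 84, 4, 7, 15]
Insert 3:
  append 3 at index 6 → [90, 30, 84, 4, 7, 15, 3] (no swap needed)
Insert 38:
  append 38 at index 7 → [90, 30, 84, 4, 7, 15, 3, 38]
  38 > parent 4 at index 3, swap → [90, 30, 84, 38, 7, 15, 3, 4]
  38 > parent 30 at index 1, swap → [90, 38, 84, 30, 7, 15, 3, 4]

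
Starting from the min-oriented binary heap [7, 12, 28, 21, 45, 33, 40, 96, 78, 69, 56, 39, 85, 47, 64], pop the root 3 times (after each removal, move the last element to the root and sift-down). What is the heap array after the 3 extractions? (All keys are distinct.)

extract-min #1 returns 7:
  remove root 7; move last element 64 to root → [64, 12, 28, 21, 45, 33, 40, 96, 78, 69, 56, 39, 85, 47]
  64 vs smaller child 12 at index 1, swap → [12, 64, 28, 21, 45, 33, 40, 96, 78, 69, 56, 39, 85, 47]
  64 vs smaller child 21 at index 3, swap → [12, 21, 28, 64, 45, 33, 40, 96, 78, 69, 56, 39, 85, 47]
extract-min #2 returns 12:
  remove root 12; move last element 47 to root → [47, 21, 28, 64, 45, 33, 40, 96, 78, 69, 56, 39, 85]
  47 vs smaller child 21 at index 1, swap → [21, 47, 28, 64, 45, 33, 40, 96, 78, 69, 56, 39, 85]
  47 vs smaller child 45 at index 4, swap → [21, 45, 28, 64, 47, 33, 40, 96, 78, 69, 56, 39, 85]
extract-min #3 returns 21:
  remove root 21; move last element 85 to root → [85, 45, 28, 64, 47, 33, 40, 96, 78, 69, 56, 39]
  85 vs smaller child 28 at index 2, swap → [28, 45, 85, 64, 47, 33, 40, 96, 78, 69, 56, 39]
  85 vs smaller child 33 at index 5, swap → [28, 45, 33, 64, 47, 85, 40, 96, 78, 69, 56, 39]
  85 vs only child 39 at index 11, swap → [28, 45, 33, 64, 47, 39, 40, 96, 78, 69, 56, 85]

[28, 45, 33, 64, 47, 39, 40, 96, 78, 69, 56, 85]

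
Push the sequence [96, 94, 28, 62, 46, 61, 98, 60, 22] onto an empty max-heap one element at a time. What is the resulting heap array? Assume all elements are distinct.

[98, 94, 96, 62, 46, 28, 61, 60, 22]

Insert 96:
  append 96 at index 0 → [96] (no swap needed)
Insert 94:
  append 94 at index 1 → [96, 94] (no swap needed)
Insert 28:
  append 28 at index 2 → [96, 94, 28] (no swap needed)
Insert 62:
  append 62 at index 3 → [96, 94, 28, 62] (no swap needed)
Insert 46:
  append 46 at index 4 → [96, 94, 28, 62, 46] (no swap needed)
Insert 61:
  append 61 at index 5 → [96, 94, 28, 62, 46, 61]
  61 > parent 28 at index 2, swap → [96, 94, 61, 62, 46, 28]
Insert 98:
  append 98 at index 6 → [96, 94, 61, 62, 46, 28, 98]
  98 > parent 61 at index 2, swap → [96, 94, 98, 62, 46, 28, 61]
  98 > parent 96 at index 0, swap → [98, 94, 96, 62, 46, 28, 61]
Insert 60:
  append 60 at index 7 → [98, 94, 96, 62, 46, 28, 61, 60] (no swap needed)
Insert 22:
  append 22 at index 8 → [98, 94, 96, 62, 46, 28, 61, 60, 22] (no swap needed)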